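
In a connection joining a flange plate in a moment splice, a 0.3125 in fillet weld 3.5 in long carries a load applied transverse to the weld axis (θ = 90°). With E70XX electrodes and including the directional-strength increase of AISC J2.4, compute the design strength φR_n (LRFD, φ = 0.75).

φR_n ≈ 36.5 kips

E70XX → F_EXX = 70 ksi.
t_e = 0.707 × 0.3125 = 0.2209 in; A_we = 0.2209 × 3.5 = 0.7733 in².
Directional factor: 1.0 + 0.5 sin^1.5(90°) = 1.5.
F_nw = 0.6 × 70 × 1.5 = 63 ksi.
φR_n = 0.75 × 63 × 0.7733 = 36.54 kips.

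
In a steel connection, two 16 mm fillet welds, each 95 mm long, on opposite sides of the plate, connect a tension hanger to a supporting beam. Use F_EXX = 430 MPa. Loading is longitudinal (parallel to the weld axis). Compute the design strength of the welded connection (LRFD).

Effective throat t_e = 0.707 × 16 = 11.31 mm.
Total length L = 190 mm; A_we = 11.31 × 190 = 2149 mm².
F_nw = 0.6 F_EXX = 0.6 × 430 = 258 MPa.
φR_n = 0.75 × 258 × 2149 × 10⁻³ = 415.9 kN.

φR_n ≈ 416 kN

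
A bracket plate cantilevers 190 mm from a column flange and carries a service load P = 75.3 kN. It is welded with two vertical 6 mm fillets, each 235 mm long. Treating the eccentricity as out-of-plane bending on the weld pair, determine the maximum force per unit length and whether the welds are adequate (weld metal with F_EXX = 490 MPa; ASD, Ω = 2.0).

f_max ≈ 794 N/mm; NOT adequate

L_w = 2 × 235 = 470 mm; section modulus (unit throat) S = 2 × L²/6 = 18410 mm².
Direct shear f_v = P/L_w = 75.3×10³/470 = 160.2 N/mm.
Moment M = P × e = 75.3×10³ × 190 = 14307000 N·mm; bending f_b = M/S = 777.2 N/mm.
f_max = √(f_v² + f_b²) = √(160.2² + 777.2²) = 793.5 N/mm.
r_n/Ω = (1/2.0) × 0.6 × 490 × (0.707 × 6) = 623.6 N/mm → NOT adequate.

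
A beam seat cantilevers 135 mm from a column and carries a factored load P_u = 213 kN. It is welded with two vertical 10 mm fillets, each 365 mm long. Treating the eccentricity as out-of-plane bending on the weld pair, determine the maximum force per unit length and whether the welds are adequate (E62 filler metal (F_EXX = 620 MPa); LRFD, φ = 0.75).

L_w = 2 × 365 = 730 mm; section modulus (unit throat) S = 2 × L²/6 = 44410 mm².
Direct shear f_v = P/L_w = 213×10³/730 = 291.8 N/mm.
Moment M = P × e = 213×10³ × 135 = 28755000 N·mm; bending f_b = M/S = 647.5 N/mm.
f_max = √(f_v² + f_b²) = √(291.8² + 647.5²) = 710.2 N/mm.
φr_n = 0.75 × 0.6 × 620 × (0.707 × 10) = 1973 N/mm → adequate.

f_max ≈ 710 N/mm; adequate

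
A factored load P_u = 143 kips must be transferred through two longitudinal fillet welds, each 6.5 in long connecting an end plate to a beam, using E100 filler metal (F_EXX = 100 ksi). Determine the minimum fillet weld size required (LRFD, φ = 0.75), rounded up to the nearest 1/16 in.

Total weld length L = 13 in.
Required throat t_e = P_u / (φ × 0.6 F_EXX × L) = 143 / (0.75 × 0.6 × 100 × 13) = 0.2444 in.
Required leg w = t_e / 0.707 = 0.3457 in → use 3/8 in.

w = 3/8 in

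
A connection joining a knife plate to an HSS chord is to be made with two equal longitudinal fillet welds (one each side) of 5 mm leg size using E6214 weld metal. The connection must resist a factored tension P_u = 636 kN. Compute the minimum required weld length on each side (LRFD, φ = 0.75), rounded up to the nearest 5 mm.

L = 325 mm on each side

E62XX → F_EXX = 620 MPa.
Throat t_e = 0.707 × 5 = 3.535 mm.
φr_n = 0.75 × 0.6 × 620 × 3.535 × 10⁻³ = 0.9863 kN/mm.
L_req = P_u / φr_n = 636 / 0.9863 = 644.9 mm total.
Per side: 644.9 / 2 = 322.4 mm.
Round up → use L = 325 mm on each side.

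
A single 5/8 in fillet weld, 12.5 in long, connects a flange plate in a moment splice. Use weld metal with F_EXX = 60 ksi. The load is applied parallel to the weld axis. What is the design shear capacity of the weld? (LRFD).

φR_n ≈ 149 kips

Effective throat t_e = 0.707 × 0.625 = 0.4419 in.
Total length L = 12.5 in; A_we = 0.4419 × 12.5 = 5.523 in².
F_nw = 0.6 F_EXX = 0.6 × 60 = 36 ksi.
φR_n = 0.75 × 36 × 5.523 = 149.1 kips.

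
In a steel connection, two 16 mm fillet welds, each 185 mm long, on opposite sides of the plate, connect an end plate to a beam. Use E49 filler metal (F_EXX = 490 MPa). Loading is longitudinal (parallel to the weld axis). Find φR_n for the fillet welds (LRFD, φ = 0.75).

Effective throat t_e = 0.707 × 16 = 11.31 mm.
Total length L = 370 mm; A_we = 11.31 × 370 = 4185 mm².
F_nw = 0.6 F_EXX = 0.6 × 490 = 294 MPa.
φR_n = 0.75 × 294 × 4185 × 10⁻³ = 922.9 kN.

φR_n ≈ 923 kN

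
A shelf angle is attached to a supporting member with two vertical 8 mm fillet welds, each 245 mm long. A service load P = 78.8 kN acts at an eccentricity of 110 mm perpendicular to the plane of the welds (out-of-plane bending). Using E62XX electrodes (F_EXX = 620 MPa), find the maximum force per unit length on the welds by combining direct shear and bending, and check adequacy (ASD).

f_max ≈ 462 N/mm; adequate

L_w = 2 × 245 = 490 mm; section modulus (unit throat) S = 2 × L²/6 = 20010 mm².
Direct shear f_v = P/L_w = 78.8×10³/490 = 160.8 N/mm.
Moment M = P × e = 78.8×10³ × 110 = 8668000 N·mm; bending f_b = M/S = 433.2 N/mm.
f_max = √(f_v² + f_b²) = √(160.8² + 433.2²) = 462.1 N/mm.
r_n/Ω = (1/2.0) × 0.6 × 620 × (0.707 × 8) = 1052 N/mm → adequate.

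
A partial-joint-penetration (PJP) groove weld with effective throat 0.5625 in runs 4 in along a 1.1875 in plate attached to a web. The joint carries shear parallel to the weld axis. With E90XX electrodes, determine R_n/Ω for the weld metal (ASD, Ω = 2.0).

E90XX → F_EXX = 90 ksi.
Effective throat (given) t_e = 0.5625 in.
A_we = 0.5625 × 4 = 2.25 in².
F_nw = 0.6 F_EXX = 54 ksi.
R_n/Ω = (54 × 2.25) / 2.0 = 60.75 kip.

R_n/Ω ≈ 60.8 kip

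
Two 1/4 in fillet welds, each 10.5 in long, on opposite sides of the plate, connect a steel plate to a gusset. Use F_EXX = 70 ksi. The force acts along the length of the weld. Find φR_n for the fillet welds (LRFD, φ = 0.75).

φR_n ≈ 117 kips

Effective throat t_e = 0.707 × 0.25 = 0.1767 in.
Total length L = 21 in; A_we = 0.1767 × 21 = 3.712 in².
F_nw = 0.6 F_EXX = 0.6 × 70 = 42 ksi.
φR_n = 0.75 × 42 × 3.712 = 116.9 kips.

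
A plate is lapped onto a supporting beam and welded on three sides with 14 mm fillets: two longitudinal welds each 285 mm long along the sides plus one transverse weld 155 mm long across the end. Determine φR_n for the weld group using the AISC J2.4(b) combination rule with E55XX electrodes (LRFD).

φR_n ≈ 1780 kN

E55XX → F_EXX = 550 MPa.
t_e = 0.707 × 14 = 9.898 mm.
R_nwl = 0.6 × 550 × 9.898 × 570 × 10⁻³ = 1862 kN (longitudinal, 2 welds).
R_nwt = 0.6 × 550 × 9.898 × 155 × 10⁻³ = 506.3 kN (transverse, base value).
(i) R_nwl + R_nwt = 2368 kN; (ii) 0.85 R_nwl + 1.5 R_nwt = 2342 kN.
R_n = max = 2368 kN [governs: (i)]; φR_n = 1776 kN.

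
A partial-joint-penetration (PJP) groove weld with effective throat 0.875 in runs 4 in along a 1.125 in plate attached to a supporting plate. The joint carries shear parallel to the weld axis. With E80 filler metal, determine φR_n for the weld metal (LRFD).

E80XX → F_EXX = 80 ksi.
Effective throat (given) t_e = 0.875 in.
A_we = 0.875 × 4 = 3.5 in².
F_nw = 0.6 F_EXX = 48 ksi.
φR_n = 0.75 × 48 × 3.5 = 126 kips.

φR_n ≈ 126 kips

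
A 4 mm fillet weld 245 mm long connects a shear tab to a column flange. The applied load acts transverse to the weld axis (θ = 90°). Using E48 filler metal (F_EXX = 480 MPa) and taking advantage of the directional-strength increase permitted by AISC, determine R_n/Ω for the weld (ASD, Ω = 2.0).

t_e = 0.707 × 4 = 2.828 mm; A_we = 2.828 × 245 = 692.9 mm².
Directional factor: 1.0 + 0.5 sin^1.5(90°) = 1.5.
F_nw = 0.6 × 480 × 1.5 = 432 MPa.
R_n/Ω = (432 × 692.9) / 2.0 × 10⁻³ = 149.7 kN.

R_n/Ω ≈ 150 kN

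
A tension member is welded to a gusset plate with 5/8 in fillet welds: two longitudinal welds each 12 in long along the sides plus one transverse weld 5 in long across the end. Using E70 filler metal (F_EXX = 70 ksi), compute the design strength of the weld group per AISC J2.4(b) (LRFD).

t_e = 0.707 × 0.625 = 0.4419 in.
R_nwl = 0.6 × 70 × 0.4419 × 24 = 445.4 kip (longitudinal, 2 welds).
R_nwt = 0.6 × 70 × 0.4419 × 5 = 92.79 kip (transverse, base value).
(i) R_nwl + R_nwt = 538.2 kip; (ii) 0.85 R_nwl + 1.5 R_nwt = 517.8 kip.
R_n = max = 538.2 kip [governs: (i)]; φR_n = 403.7 kip.

φR_n ≈ 404 kip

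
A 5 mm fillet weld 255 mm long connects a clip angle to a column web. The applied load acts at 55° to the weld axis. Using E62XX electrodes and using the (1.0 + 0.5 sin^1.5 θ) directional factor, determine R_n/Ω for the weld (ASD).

E62XX → F_EXX = 620 MPa.
t_e = 0.707 × 5 = 3.535 mm; A_we = 3.535 × 255 = 901.4 mm².
Directional factor: 1.0 + 0.5 sin^1.5(55°) = 1.371.
F_nw = 0.6 × 620 × 1.371 = 509.9 MPa.
R_n/Ω = (509.9 × 901.4) / 2.0 × 10⁻³ = 229.8 kN.

R_n/Ω ≈ 230 kN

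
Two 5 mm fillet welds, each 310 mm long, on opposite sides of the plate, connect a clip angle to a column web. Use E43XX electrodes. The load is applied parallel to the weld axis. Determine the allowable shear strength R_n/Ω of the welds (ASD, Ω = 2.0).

E43XX → F_EXX = 430 MPa.
Effective throat t_e = 0.707 × 5 = 3.535 mm.
Total length L = 620 mm; A_we = 3.535 × 620 = 2192 mm².
F_nw = 0.6 F_EXX = 0.6 × 430 = 258 MPa.
R_n = 258 × 2192 × 10⁻³ = 565.5 kN; R_n/Ω = 565.5/2.0 = 282.7 kN.

R_n/Ω ≈ 283 kN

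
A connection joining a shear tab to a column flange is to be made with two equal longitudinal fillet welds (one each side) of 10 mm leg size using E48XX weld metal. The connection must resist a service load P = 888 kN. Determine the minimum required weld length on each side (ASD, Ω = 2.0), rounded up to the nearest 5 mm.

E48XX → F_EXX = 480 MPa.
Throat t_e = 0.707 × 10 = 7.07 mm.
r_n/Ω = (0.6 × 480 × 7.07) / 2.0 = 1018 N/mm = 1.018 kN/mm.
L_req = P / (r_n/Ω) = 888 / 1.018 = 872.2 mm total.
Per side: 872.2 / 2 = 436.1 mm.
Round up → use L = 440 mm on each side.

L = 440 mm on each side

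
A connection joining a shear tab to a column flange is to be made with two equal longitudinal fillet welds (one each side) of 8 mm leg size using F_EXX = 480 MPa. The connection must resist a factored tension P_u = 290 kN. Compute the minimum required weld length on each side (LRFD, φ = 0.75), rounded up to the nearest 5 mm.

L = 120 mm on each side

Throat t_e = 0.707 × 8 = 5.656 mm.
φr_n = 0.75 × 0.6 × 480 × 5.656 × 10⁻³ = 1.222 kN/mm.
L_req = P_u / φr_n = 290 / 1.222 = 237.4 mm total.
Per side: 237.4 / 2 = 118.7 mm.
Round up → use L = 120 mm on each side.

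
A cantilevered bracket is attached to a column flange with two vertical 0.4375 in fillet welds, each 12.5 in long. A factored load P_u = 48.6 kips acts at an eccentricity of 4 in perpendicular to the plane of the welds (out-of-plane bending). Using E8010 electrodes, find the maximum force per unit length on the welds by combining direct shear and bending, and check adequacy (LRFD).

E80XX → F_EXX = 80 ksi.
L_w = 2 × 12.5 = 25 in; section modulus (unit throat) S = 2 × L²/6 = 52.08 in².
Direct shear f_v = P/L_w = 48.6/25 = 1.944 kip/in.
Moment M = P × e = 48.6 × 4 = 194.4 kip·in; bending f_b = M/S = 3.732 kip/in.
f_max = √(f_v² + f_b²) = √(1.944² + 3.732²) = 4.208 kip/in.
φr_n = 0.75 × 0.6 × 80 × (0.707 × 0.4375) = 11.14 kip/in → adequate.

f_max ≈ 4.21 kip/in; adequate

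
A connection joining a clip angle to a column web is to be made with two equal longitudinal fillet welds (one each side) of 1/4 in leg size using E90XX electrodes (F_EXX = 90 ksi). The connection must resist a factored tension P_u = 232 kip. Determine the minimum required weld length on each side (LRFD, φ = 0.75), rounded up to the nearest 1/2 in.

Throat t_e = 0.707 × 0.25 = 0.1767 in.
φr_n = 0.75 × 0.6 × 90 × 0.1767 = 7.158 kip/in.
L_req = P_u / φr_n = 232 / 7.158 = 32.41 in total.
Per side: 32.41 / 2 = 16.2 in.
Round up → use L = 16.5 in on each side.

L = 16.5 in on each side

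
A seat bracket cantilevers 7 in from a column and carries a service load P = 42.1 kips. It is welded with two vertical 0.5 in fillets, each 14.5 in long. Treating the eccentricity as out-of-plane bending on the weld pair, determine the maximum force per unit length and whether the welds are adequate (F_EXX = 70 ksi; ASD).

f_max ≈ 4.45 kip/in; adequate

L_w = 2 × 14.5 = 29 in; section modulus (unit throat) S = 2 × L²/6 = 70.08 in².
Direct shear f_v = P/L_w = 42.1/29 = 1.452 kip/in.
Moment M = P × e = 42.1 × 7 = 294.7 kip·in; bending f_b = M/S = 4.205 kip/in.
f_max = √(f_v² + f_b²) = √(1.452² + 4.205²) = 4.449 kip/in.
r_n/Ω = (1/2.0) × 0.6 × 70 × (0.707 × 0.5) = 7.423 kip/in → adequate.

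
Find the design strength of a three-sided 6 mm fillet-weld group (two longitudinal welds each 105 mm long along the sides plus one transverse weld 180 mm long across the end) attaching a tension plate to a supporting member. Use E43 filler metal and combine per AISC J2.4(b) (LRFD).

φR_n ≈ 368 kN

E43XX → F_EXX = 430 MPa.
t_e = 0.707 × 6 = 4.242 mm.
R_nwl = 0.6 × 430 × 4.242 × 210 × 10⁻³ = 229.8 kN (longitudinal, 2 welds).
R_nwt = 0.6 × 430 × 4.242 × 180 × 10⁻³ = 197 kN (transverse, base value).
(i) R_nwl + R_nwt = 426.8 kN; (ii) 0.85 R_nwl + 1.5 R_nwt = 490.9 kN.
R_n = max = 490.9 kN [governs: (ii)]; φR_n = 368.1 kN.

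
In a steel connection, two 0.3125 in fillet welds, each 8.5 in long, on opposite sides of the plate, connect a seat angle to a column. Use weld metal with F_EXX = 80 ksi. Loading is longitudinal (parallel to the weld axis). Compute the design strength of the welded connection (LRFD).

φR_n ≈ 135 kips

Effective throat t_e = 0.707 × 0.3125 = 0.2209 in.
Total length L = 17 in; A_we = 0.2209 × 17 = 3.756 in².
F_nw = 0.6 F_EXX = 0.6 × 80 = 48 ksi.
φR_n = 0.75 × 48 × 3.756 = 135.2 kips.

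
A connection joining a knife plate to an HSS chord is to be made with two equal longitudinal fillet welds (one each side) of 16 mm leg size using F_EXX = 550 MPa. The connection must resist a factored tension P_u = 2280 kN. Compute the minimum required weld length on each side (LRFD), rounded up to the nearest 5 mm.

L = 410 mm on each side

Throat t_e = 0.707 × 16 = 11.31 mm.
φr_n = 0.75 × 0.6 × 550 × 11.31 × 10⁻³ = 2.8 kN/mm.
L_req = P_u / φr_n = 2280 / 2.8 = 814.4 mm total.
Per side: 814.4 / 2 = 407.2 mm.
Round up → use L = 410 mm on each side.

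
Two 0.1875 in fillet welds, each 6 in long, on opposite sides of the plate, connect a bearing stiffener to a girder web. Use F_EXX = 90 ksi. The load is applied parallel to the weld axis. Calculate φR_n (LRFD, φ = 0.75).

φR_n ≈ 64.4 kip

Effective throat t_e = 0.707 × 0.1875 = 0.1326 in.
Total length L = 12 in; A_we = 0.1326 × 12 = 1.591 in².
F_nw = 0.6 F_EXX = 0.6 × 90 = 54 ksi.
φR_n = 0.75 × 54 × 1.591 = 64.43 kip.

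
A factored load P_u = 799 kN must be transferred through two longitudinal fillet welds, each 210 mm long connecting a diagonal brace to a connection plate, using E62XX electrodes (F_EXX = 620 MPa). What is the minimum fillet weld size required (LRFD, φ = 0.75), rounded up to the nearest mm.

Total weld length L = 420 mm.
Required throat t_e = P_u / (φ × 0.6 F_EXX × L) = 799 / (0.75 × 0.6 × 620 × 420 × 10⁻³) = 6.819 mm.
Required leg w = t_e / 0.707 = 9.644 mm → use 10 mm.

w = 10 mm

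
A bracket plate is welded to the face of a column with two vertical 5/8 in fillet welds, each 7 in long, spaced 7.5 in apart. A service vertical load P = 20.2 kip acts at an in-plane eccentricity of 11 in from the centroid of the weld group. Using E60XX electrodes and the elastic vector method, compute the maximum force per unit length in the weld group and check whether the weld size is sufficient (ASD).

f_max ≈ 5.63 kip/in; adequate

E60XX → F_EXX = 60 ksi.
Total weld length L_w = 14 in. Treat welds as unit-width lines.
Polar moment about centroid: J = 2[d³/12 + d(b/2)²] = 2[7³/12 + 7×3.75²] = 254 in³.
Direct shear f_v = P/L_w = 20.2 / 14 = 1.443 kip/in (vertical).
Torsion M = P·e = 20.2 × 11 = 222.2 kip·in.
Critical point at (x, y) = (3.75, 3.5) from centroid. f_tx = M·y/J = 3.061 kip/in; f_ty = M·x/J = 3.28 kip/in.
Resultant f_max = √[f_tx² + (f_v + f_ty)²] = √[3.061² + (1.443 + 3.28)²] = 5.628 kip/in.
Capacity per unit length: r_n/Ω = (1/2.0) × 0.6 × 60 × (0.707 × 0.625) = 7.954 kip/in.
5.628 ≤ 7.954 → adequate.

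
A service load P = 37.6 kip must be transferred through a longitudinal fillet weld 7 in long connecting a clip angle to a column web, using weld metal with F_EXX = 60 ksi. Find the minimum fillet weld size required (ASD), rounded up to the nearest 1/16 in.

w = 7/16 in

Total weld length L = 7 in.
Required throat t_e = P × Ω / (0.6 F_EXX × L) = 37.6 × 2.0 / (0.6 × 60 × 7) = 0.2984 in.
Required leg w = t_e / 0.707 = 0.4221 in → use 7/16 in.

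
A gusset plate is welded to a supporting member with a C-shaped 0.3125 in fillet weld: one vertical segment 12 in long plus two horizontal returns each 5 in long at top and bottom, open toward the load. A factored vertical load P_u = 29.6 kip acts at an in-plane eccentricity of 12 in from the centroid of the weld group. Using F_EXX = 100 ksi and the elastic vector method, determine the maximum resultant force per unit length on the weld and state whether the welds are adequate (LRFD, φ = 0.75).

f_max ≈ 5.38 kip/in; adequate

Total weld length L_w = 22 in. Treat welds as unit-width lines.
Centroid: x̄ = 2×5×2.5 / 22 = 1.136 in from the vertical weld.
Polar moment about centroid: J = I_x + I_y = [12³/12 + 2×5×6²] + [12×1.136² + 2(5³/12 + 5×1.364²)] = 558.9 in³.
Direct shear f_v = P/L_w = 29.6 / 22 = 1.345 kip/in (vertical).
Torsion M = P·e = 29.6 × 12 = 355.2 kip·in.
Critical point at (x, y) = (3.864, 6) from centroid. f_tx = M·y/J = 3.813 kip/in; f_ty = M·x/J = 2.455 kip/in.
Resultant f_max = √[f_tx² + (f_v + f_ty)²] = √[3.813² + (1.345 + 2.455)²] = 5.384 kip/in.
Capacity per unit length: φr_n = 0.75 × 0.6 × 100 × (0.707 × 0.3125) = 9.942 kip/in.
5.384 ≤ 9.942 → adequate.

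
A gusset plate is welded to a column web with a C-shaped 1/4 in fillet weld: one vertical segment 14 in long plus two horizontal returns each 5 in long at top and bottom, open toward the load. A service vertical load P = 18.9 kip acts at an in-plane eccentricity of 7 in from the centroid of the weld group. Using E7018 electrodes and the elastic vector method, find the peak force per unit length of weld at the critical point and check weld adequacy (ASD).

f_max ≈ 1.89 kip/in; adequate

E70XX → F_EXX = 70 ksi.
Total weld length L_w = 24 in. Treat welds as unit-width lines.
Centroid: x̄ = 2×5×2.5 / 24 = 1.042 in from the vertical weld.
Polar moment about centroid: J = I_x + I_y = [14³/12 + 2×5×7²] + [14×1.042² + 2(5³/12 + 5×1.458²)] = 776 in³.
Direct shear f_v = P/L_w = 18.9 / 24 = 0.7875 kip/in (vertical).
Torsion M = P·e = 18.9 × 7 = 132.3 kip·in.
Critical point at (x, y) = (3.958, 7) from centroid. f_tx = M·y/J = 1.193 kip/in; f_ty = M·x/J = 0.6749 kip/in.
Resultant f_max = √[f_tx² + (f_v + f_ty)²] = √[1.193² + (0.7875 + 0.6749)²] = 1.888 kip/in.
Capacity per unit length: r_n/Ω = (1/2.0) × 0.6 × 70 × (0.707 × 0.25) = 3.712 kip/in.
1.888 ≤ 3.712 → adequate.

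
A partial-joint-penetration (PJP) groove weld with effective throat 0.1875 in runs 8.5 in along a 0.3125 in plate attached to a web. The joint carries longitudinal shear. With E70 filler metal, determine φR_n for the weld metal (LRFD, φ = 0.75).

E70XX → F_EXX = 70 ksi.
Effective throat (given) t_e = 0.1875 in.
A_we = 0.1875 × 8.5 = 1.594 in².
F_nw = 0.6 F_EXX = 42 ksi.
φR_n = 0.75 × 42 × 1.594 = 50.2 kip.

φR_n ≈ 50.2 kip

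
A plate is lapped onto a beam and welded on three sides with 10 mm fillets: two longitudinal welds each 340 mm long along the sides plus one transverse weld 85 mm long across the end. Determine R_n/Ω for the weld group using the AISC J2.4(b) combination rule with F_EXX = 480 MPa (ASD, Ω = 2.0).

R_n/Ω ≈ 779 kN

t_e = 0.707 × 10 = 7.07 mm.
R_nwl = 0.6 × 480 × 7.07 × 680 × 10⁻³ = 1385 kN (longitudinal, 2 welds).
R_nwt = 0.6 × 480 × 7.07 × 85 × 10⁻³ = 173.1 kN (transverse, base value).
(i) R_nwl + R_nwt = 1558 kN; (ii) 0.85 R_nwl + 1.5 R_nwt = 1437 kN.
R_n = max = 1558 kN [governs: (i)]; R_n/Ω = 778.8 kN.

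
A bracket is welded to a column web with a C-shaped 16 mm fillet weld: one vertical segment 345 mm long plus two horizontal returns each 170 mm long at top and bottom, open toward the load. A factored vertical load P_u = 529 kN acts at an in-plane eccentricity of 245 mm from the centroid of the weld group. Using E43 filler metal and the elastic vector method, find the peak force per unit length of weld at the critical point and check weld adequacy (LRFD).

E43XX → F_EXX = 430 MPa.
Total weld length L_w = 685 mm. Treat welds as unit-width lines.
Centroid: x̄ = 2×170×85 / 685 = 42.19 mm from the vertical weld.
Polar moment about centroid: J = I_x + I_y = [345³/12 + 2×170×172.5²] + [345×42.19² + 2(170³/12 + 170×42.81²)] = 15600000 mm³.
Direct shear f_v = P/L_w = 529×10³ / 685 = 772.3 N/mm (vertical).
Torsion M = P·e = 529×10³ × 245 = 129600000 N·mm.
Critical point at (x, y) = (127.8, 172.5) from centroid. f_tx = M·y/J = 1434 N/mm; f_ty = M·x/J = 1062 N/mm.
Resultant f_max = √[f_tx² + (f_v + f_ty)²] = √[1434² + (772.3 + 1062)²] = 2328 N/mm.
Capacity per unit length: φr_n = 0.75 × 0.6 × 430 × (0.707 × 16) = 2189 N/mm.
2328 > 2189 → NOT adequate.

f_max ≈ 2330 N/mm; NOT adequate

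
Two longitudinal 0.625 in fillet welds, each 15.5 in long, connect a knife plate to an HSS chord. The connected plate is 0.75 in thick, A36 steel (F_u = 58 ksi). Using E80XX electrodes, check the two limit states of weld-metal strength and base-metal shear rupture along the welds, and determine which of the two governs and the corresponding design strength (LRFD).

E80XX → F_EXX = 80 ksi.
t_e = 0.707 × 0.625 = 0.4419 in; L = 31 in.
Weld metal: φR_n = 0.75 × 0.6 × 80 × 0.4419 × 31 = 493.1 kip.
Base metal (shear rupture): φR_n = 0.75 × 0.6 × 58 × 0.75 × 31 = 606.8 kip.
Governing: weld metal.

φR_n ≈ 493 kip (weld metal governs)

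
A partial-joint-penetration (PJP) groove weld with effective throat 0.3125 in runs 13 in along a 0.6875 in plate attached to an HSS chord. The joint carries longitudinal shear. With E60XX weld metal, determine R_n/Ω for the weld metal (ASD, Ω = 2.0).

R_n/Ω ≈ 73.1 kips

E60XX → F_EXX = 60 ksi.
Effective throat (given) t_e = 0.3125 in.
A_we = 0.3125 × 13 = 4.062 in².
F_nw = 0.6 F_EXX = 36 ksi.
R_n/Ω = (36 × 4.062) / 2.0 = 73.12 kips.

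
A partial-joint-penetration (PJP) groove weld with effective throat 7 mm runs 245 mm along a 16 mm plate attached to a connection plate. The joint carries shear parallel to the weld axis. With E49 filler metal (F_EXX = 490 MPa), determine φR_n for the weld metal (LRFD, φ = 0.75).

Effective throat (given) t_e = 7 mm.
A_we = 7 × 245 = 1715 mm².
F_nw = 0.6 F_EXX = 294 MPa.
φR_n = 0.75 × 294 × 1715 × 10⁻³ = 378.2 kN.

φR_n ≈ 378 kN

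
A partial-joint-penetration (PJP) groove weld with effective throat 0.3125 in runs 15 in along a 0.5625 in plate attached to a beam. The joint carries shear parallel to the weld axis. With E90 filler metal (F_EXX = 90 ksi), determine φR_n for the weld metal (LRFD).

Effective throat (given) t_e = 0.3125 in.
A_we = 0.3125 × 15 = 4.688 in².
F_nw = 0.6 F_EXX = 54 ksi.
φR_n = 0.75 × 54 × 4.688 = 189.8 kips.

φR_n ≈ 190 kips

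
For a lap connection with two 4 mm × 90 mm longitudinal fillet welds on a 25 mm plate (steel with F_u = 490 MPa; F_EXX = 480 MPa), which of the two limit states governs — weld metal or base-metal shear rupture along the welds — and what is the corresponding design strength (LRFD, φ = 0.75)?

φR_n ≈ 110 kN (weld metal governs)

t_e = 0.707 × 4 = 2.828 mm; L = 180 mm.
Weld metal: φR_n = 0.75 × 0.6 × 480 × 2.828 × 180 × 10⁻³ = 110 kN.
Base metal (shear rupture): φR_n = 0.75 × 0.6 × 490 × 25 × 180 × 10⁻³ = 992.2 kN.
Governing: weld metal.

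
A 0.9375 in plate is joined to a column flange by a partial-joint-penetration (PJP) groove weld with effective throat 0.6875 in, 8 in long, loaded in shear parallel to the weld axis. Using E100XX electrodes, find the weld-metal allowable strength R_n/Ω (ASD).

R_n/Ω ≈ 165 kip

E100XX → F_EXX = 100 ksi.
Effective throat (given) t_e = 0.6875 in.
A_we = 0.6875 × 8 = 5.5 in².
F_nw = 0.6 F_EXX = 60 ksi.
R_n/Ω = (60 × 5.5) / 2.0 = 165 kip.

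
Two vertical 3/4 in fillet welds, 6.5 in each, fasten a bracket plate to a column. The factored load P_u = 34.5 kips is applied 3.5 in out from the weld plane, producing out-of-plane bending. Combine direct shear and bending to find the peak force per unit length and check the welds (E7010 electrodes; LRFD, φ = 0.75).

E70XX → F_EXX = 70 ksi.
L_w = 2 × 6.5 = 13 in; section modulus (unit throat) S = 2 × L²/6 = 14.08 in².
Direct shear f_v = P/L_w = 34.5/13 = 2.654 kip/in.
Moment M = P × e = 34.5 × 3.5 = 120.75 kip·in; bending f_b = M/S = 8.574 kip/in.
f_max = √(f_v² + f_b²) = √(2.654² + 8.574²) = 8.975 kip/in.
φr_n = 0.75 × 0.6 × 70 × (0.707 × 0.75) = 16.7 kip/in → adequate.

f_max ≈ 8.98 kip/in; adequate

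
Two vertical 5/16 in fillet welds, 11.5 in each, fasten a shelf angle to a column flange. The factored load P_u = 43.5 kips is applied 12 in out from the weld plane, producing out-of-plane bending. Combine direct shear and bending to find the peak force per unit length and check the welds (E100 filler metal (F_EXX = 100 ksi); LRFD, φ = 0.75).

f_max ≈ 12 kip/in; NOT adequate

L_w = 2 × 11.5 = 23 in; section modulus (unit throat) S = 2 × L²/6 = 44.08 in².
Direct shear f_v = P/L_w = 43.5/23 = 1.891 kip/in.
Moment M = P × e = 43.5 × 12 = 522 kip·in; bending f_b = M/S = 11.84 kip/in.
f_max = √(f_v² + f_b²) = √(1.891² + 11.84²) = 11.99 kip/in.
φr_n = 0.75 × 0.6 × 100 × (0.707 × 0.3125) = 9.942 kip/in → NOT adequate.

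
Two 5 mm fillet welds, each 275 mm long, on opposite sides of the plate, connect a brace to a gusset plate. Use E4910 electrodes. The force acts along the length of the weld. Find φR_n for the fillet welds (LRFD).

E49XX → F_EXX = 490 MPa.
Effective throat t_e = 0.707 × 5 = 3.535 mm.
Total length L = 550 mm; A_we = 3.535 × 550 = 1944 mm².
F_nw = 0.6 F_EXX = 0.6 × 490 = 294 MPa.
φR_n = 0.75 × 294 × 1944 × 10⁻³ = 428.7 kN.

φR_n ≈ 429 kN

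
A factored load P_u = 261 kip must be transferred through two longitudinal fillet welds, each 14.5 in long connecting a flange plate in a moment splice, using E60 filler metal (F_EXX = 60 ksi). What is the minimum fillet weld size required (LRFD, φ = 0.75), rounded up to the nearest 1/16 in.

w = 1/2 in

Total weld length L = 29 in.
Required throat t_e = P_u / (φ × 0.6 F_EXX × L) = 261 / (0.75 × 0.6 × 60 × 29) = 0.3333 in.
Required leg w = t_e / 0.707 = 0.4715 in → use 1/2 in.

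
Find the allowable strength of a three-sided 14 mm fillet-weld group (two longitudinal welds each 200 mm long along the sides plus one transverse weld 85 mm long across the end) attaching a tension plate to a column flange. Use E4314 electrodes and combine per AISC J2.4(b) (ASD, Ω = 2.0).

E43XX → F_EXX = 430 MPa.
t_e = 0.707 × 14 = 9.898 mm.
R_nwl = 0.6 × 430 × 9.898 × 400 × 10⁻³ = 1021 kN (longitudinal, 2 welds).
R_nwt = 0.6 × 430 × 9.898 × 85 × 10⁻³ = 217.1 kN (transverse, base value).
(i) R_nwl + R_nwt = 1239 kN; (ii) 0.85 R_nwl + 1.5 R_nwt = 1194 kN.
R_n = max = 1239 kN [governs: (i)]; R_n/Ω = 619.3 kN.

R_n/Ω ≈ 619 kN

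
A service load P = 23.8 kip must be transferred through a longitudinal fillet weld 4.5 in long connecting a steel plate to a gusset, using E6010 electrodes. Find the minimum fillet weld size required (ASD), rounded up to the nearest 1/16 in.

w = 7/16 in

E60XX → F_EXX = 60 ksi.
Total weld length L = 4.5 in.
Required throat t_e = P × Ω / (0.6 F_EXX × L) = 23.8 × 2.0 / (0.6 × 60 × 4.5) = 0.2938 in.
Required leg w = t_e / 0.707 = 0.4156 in → use 7/16 in.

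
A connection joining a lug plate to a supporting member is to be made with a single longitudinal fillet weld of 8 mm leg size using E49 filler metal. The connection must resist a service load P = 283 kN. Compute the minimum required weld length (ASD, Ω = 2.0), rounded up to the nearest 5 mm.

E49XX → F_EXX = 490 MPa.
Throat t_e = 0.707 × 8 = 5.656 mm.
r_n/Ω = (0.6 × 490 × 5.656) / 2.0 = 831.4 N/mm = 0.8314 kN/mm.
L_req = P / (r_n/Ω) = 283 / 0.8314 = 340.4 mm total.
Round up → use L = 345 mm.

L = 345 mm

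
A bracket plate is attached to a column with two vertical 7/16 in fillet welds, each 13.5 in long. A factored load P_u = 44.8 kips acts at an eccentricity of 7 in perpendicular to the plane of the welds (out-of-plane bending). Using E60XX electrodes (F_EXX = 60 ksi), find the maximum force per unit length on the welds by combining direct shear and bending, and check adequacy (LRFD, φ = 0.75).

f_max ≈ 5.42 kip/in; adequate

L_w = 2 × 13.5 = 27 in; section modulus (unit throat) S = 2 × L²/6 = 60.75 in².
Direct shear f_v = P/L_w = 44.8/27 = 1.659 kip/in.
Moment M = P × e = 44.8 × 7 = 313.6 kip·in; bending f_b = M/S = 5.162 kip/in.
f_max = √(f_v² + f_b²) = √(1.659² + 5.162²) = 5.422 kip/in.
φr_n = 0.75 × 0.6 × 60 × (0.707 × 0.4375) = 8.351 kip/in → adequate.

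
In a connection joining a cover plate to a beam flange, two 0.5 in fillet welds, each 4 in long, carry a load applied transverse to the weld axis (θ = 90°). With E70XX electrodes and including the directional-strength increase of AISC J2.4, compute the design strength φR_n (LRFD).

E70XX → F_EXX = 70 ksi.
t_e = 0.707 × 0.5 = 0.3535 in; A_we = 0.3535 × 8 = 2.828 in².
Directional factor: 1.0 + 0.5 sin^1.5(90°) = 1.5.
F_nw = 0.6 × 70 × 1.5 = 63 ksi.
φR_n = 0.75 × 63 × 2.828 = 133.6 kips.

φR_n ≈ 134 kips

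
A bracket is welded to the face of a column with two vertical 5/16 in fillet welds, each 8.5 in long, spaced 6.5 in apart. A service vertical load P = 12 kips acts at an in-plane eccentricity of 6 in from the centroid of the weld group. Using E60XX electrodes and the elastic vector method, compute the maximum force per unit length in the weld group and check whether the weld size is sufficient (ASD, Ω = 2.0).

E60XX → F_EXX = 60 ksi.
Total weld length L_w = 17 in. Treat welds as unit-width lines.
Polar moment about centroid: J = 2[d³/12 + d(b/2)²] = 2[8.5³/12 + 8.5×3.25²] = 281.9 in³.
Direct shear f_v = P/L_w = 12 / 17 = 0.7059 kip/in (vertical).
Torsion M = P·e = 12 × 6 = 72 kip·in.
Critical point at (x, y) = (3.25, 4.25) from centroid. f_tx = M·y/J = 1.085 kip/in; f_ty = M·x/J = 0.83 kip/in.
Resultant f_max = √[f_tx² + (f_v + f_ty)²] = √[1.085² + (0.7059 + 0.83)²] = 1.881 kip/in.
Capacity per unit length: r_n/Ω = (1/2.0) × 0.6 × 60 × (0.707 × 0.3125) = 3.977 kip/in.
1.881 ≤ 3.977 → adequate.

f_max ≈ 1.88 kip/in; adequate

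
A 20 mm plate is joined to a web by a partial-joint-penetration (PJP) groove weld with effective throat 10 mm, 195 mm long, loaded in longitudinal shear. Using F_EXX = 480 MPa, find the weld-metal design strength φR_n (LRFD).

Effective throat (given) t_e = 10 mm.
A_we = 10 × 195 = 1950 mm².
F_nw = 0.6 F_EXX = 288 MPa.
φR_n = 0.75 × 288 × 1950 × 10⁻³ = 421.2 kN.

φR_n ≈ 421 kN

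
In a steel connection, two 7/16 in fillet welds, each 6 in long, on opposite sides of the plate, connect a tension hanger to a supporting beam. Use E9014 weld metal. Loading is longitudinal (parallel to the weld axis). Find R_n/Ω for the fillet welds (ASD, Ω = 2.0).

E90XX → F_EXX = 90 ksi.
Effective throat t_e = 0.707 × 0.4375 = 0.3093 in.
Total length L = 12 in; A_we = 0.3093 × 12 = 3.712 in².
F_nw = 0.6 F_EXX = 0.6 × 90 = 54 ksi.
R_n = 54 × 3.712 = 200.4 kip; R_n/Ω = 200.4/2.0 = 100.2 kip.

R_n/Ω ≈ 100 kip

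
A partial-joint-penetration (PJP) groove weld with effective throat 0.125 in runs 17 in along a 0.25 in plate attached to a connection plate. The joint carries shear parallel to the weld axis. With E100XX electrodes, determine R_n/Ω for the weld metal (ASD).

R_n/Ω ≈ 63.8 kips

E100XX → F_EXX = 100 ksi.
Effective throat (given) t_e = 0.125 in.
A_we = 0.125 × 17 = 2.125 in².
F_nw = 0.6 F_EXX = 60 ksi.
R_n/Ω = (60 × 2.125) / 2.0 = 63.75 kips.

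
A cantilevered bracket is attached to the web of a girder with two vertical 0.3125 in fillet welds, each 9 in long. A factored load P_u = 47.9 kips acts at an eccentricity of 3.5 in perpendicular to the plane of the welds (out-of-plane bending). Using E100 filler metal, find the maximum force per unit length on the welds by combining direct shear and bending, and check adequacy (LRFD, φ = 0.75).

E100XX → F_EXX = 100 ksi.
L_w = 2 × 9 = 18 in; section modulus (unit throat) S = 2 × L²/6 = 27 in².
Direct shear f_v = P/L_w = 47.9/18 = 2.661 kip/in.
Moment M = P × e = 47.9 × 3.5 = 167.65 kip·in; bending f_b = M/S = 6.209 kip/in.
f_max = √(f_v² + f_b²) = √(2.661² + 6.209²) = 6.755 kip/in.
φr_n = 0.75 × 0.6 × 100 × (0.707 × 0.3125) = 9.942 kip/in → adequate.

f_max ≈ 6.76 kip/in; adequate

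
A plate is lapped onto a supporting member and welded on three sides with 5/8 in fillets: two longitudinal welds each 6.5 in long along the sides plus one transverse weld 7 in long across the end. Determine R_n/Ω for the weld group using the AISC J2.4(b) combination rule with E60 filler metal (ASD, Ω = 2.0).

R_n/Ω ≈ 171 kips

E60XX → F_EXX = 60 ksi.
t_e = 0.707 × 0.625 = 0.4419 in.
R_nwl = 0.6 × 60 × 0.4419 × 13 = 206.8 kips (longitudinal, 2 welds).
R_nwt = 0.6 × 60 × 0.4419 × 7 = 111.4 kips (transverse, base value).
(i) R_nwl + R_nwt = 318.1 kips; (ii) 0.85 R_nwl + 1.5 R_nwt = 342.8 kips.
R_n = max = 342.8 kips [governs: (ii)]; R_n/Ω = 171.4 kips.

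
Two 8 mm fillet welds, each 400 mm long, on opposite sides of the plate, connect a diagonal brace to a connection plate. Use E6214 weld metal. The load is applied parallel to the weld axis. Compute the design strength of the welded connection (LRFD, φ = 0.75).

φR_n ≈ 1260 kN

E62XX → F_EXX = 620 MPa.
Effective throat t_e = 0.707 × 8 = 5.656 mm.
Total length L = 800 mm; A_we = 5.656 × 800 = 4525 mm².
F_nw = 0.6 F_EXX = 0.6 × 620 = 372 MPa.
φR_n = 0.75 × 372 × 4525 × 10⁻³ = 1262 kN.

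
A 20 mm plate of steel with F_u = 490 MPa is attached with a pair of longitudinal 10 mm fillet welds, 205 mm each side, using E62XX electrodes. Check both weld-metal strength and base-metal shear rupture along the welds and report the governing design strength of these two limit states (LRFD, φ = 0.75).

φR_n ≈ 809 kN (weld metal governs)

E62XX → F_EXX = 620 MPa.
t_e = 0.707 × 10 = 7.07 mm; L = 410 mm.
Weld metal: φR_n = 0.75 × 0.6 × 620 × 7.07 × 410 × 10⁻³ = 808.7 kN.
Base metal (shear rupture): φR_n = 0.75 × 0.6 × 490 × 20 × 410 × 10⁻³ = 1808 kN.
Governing: weld metal.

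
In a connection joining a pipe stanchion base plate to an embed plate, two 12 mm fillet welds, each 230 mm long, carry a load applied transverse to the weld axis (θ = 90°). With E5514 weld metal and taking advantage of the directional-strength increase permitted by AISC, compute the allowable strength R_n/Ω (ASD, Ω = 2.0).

R_n/Ω ≈ 966 kN

E55XX → F_EXX = 550 MPa.
t_e = 0.707 × 12 = 8.484 mm; A_we = 8.484 × 460 = 3903 mm².
Directional factor: 1.0 + 0.5 sin^1.5(90°) = 1.5.
F_nw = 0.6 × 550 × 1.5 = 495 MPa.
R_n/Ω = (495 × 3903) / 2.0 × 10⁻³ = 965.9 kN.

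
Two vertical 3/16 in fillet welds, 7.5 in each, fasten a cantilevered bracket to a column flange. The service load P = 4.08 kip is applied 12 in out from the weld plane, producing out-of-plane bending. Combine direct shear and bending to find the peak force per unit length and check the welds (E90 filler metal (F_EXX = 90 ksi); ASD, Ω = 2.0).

L_w = 2 × 7.5 = 15 in; section modulus (unit throat) S = 2 × L²/6 = 18.75 in².
Direct shear f_v = P/L_w = 4.08/15 = 0.272 kip/in.
Moment M = P × e = 4.08 × 12 = 48.96 kip·in; bending f_b = M/S = 2.611 kip/in.
f_max = √(f_v² + f_b²) = √(0.272² + 2.611²) = 2.625 kip/in.
r_n/Ω = (1/2.0) × 0.6 × 90 × (0.707 × 0.1875) = 3.579 kip/in → adequate.

f_max ≈ 2.63 kip/in; adequate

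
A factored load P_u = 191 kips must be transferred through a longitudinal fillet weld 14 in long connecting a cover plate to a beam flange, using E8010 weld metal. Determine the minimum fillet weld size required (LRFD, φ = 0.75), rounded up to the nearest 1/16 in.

w = 9/16 in

E80XX → F_EXX = 80 ksi.
Total weld length L = 14 in.
Required throat t_e = P_u / (φ × 0.6 F_EXX × L) = 191 / (0.75 × 0.6 × 80 × 14) = 0.379 in.
Required leg w = t_e / 0.707 = 0.536 in → use 9/16 in.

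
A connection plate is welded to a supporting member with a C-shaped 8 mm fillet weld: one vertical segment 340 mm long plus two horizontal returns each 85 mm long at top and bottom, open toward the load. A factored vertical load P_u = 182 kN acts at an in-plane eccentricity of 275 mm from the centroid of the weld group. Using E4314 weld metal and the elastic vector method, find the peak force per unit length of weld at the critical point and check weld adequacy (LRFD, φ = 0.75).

f_max ≈ 1270 N/mm; NOT adequate

E43XX → F_EXX = 430 MPa.
Total weld length L_w = 510 mm. Treat welds as unit-width lines.
Centroid: x̄ = 2×85×42.5 / 510 = 14.17 mm from the vertical weld.
Polar moment about centroid: J = I_x + I_y = [340³/12 + 2×85×170²] + [340×14.17² + 2(85³/12 + 85×28.33²)] = 8495000 mm³.
Direct shear f_v = P/L_w = 182×10³ / 510 = 356.9 N/mm (vertical).
Torsion M = P·e = 182×10³ × 275 = 50050000 N·mm.
Critical point at (x, y) = (70.83, 170) from centroid. f_tx = M·y/J = 1002 N/mm; f_ty = M·x/J = 417.3 N/mm.
Resultant f_max = √[f_tx² + (f_v + f_ty)²] = √[1002² + (356.9 + 417.3)²] = 1266 N/mm.
Capacity per unit length: φr_n = 0.75 × 0.6 × 430 × (0.707 × 8) = 1094 N/mm.
1266 > 1094 → NOT adequate.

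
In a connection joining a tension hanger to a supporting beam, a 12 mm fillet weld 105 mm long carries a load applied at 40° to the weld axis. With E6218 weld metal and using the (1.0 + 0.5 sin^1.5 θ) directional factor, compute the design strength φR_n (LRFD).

φR_n ≈ 313 kN

E62XX → F_EXX = 620 MPa.
t_e = 0.707 × 12 = 8.484 mm; A_we = 8.484 × 105 = 890.8 mm².
Directional factor: 1.0 + 0.5 sin^1.5(40°) = 1.258.
F_nw = 0.6 × 620 × 1.258 = 467.9 MPa.
φR_n = 0.75 × 467.9 × 890.8 × 10⁻³ = 312.6 kN.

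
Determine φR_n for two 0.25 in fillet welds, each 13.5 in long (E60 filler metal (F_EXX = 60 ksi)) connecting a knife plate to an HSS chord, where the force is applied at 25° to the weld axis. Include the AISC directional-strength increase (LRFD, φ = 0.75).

t_e = 0.707 × 0.25 = 0.1767 in; A_we = 0.1767 × 27 = 4.772 in².
Directional factor: 1.0 + 0.5 sin^1.5(25°) = 1.137.
F_nw = 0.6 × 60 × 1.137 = 40.95 ksi.
φR_n = 0.75 × 40.95 × 4.772 = 146.6 kip.

φR_n ≈ 147 kip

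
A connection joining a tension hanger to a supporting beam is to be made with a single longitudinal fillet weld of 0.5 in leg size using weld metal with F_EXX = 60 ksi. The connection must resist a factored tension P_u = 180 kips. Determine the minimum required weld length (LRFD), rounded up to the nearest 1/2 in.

Throat t_e = 0.707 × 0.5 = 0.3535 in.
φr_n = 0.75 × 0.6 × 60 × 0.3535 = 9.544 kips/in.
L_req = P_u / φr_n = 180 / 9.544 = 18.86 in total.
Round up → use L = 19 in.

L = 19 in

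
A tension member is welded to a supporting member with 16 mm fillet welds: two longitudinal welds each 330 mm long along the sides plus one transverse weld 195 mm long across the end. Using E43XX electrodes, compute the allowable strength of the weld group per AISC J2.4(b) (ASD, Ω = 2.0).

E43XX → F_EXX = 430 MPa.
t_e = 0.707 × 16 = 11.31 mm.
R_nwl = 0.6 × 430 × 11.31 × 660 × 10⁻³ = 1926 kN (longitudinal, 2 welds).
R_nwt = 0.6 × 430 × 11.31 × 195 × 10⁻³ = 569.1 kN (transverse, base value).
(i) R_nwl + R_nwt = 2495 kN; (ii) 0.85 R_nwl + 1.5 R_nwt = 2491 kN.
R_n = max = 2495 kN [governs: (i)]; R_n/Ω = 1248 kN.

R_n/Ω ≈ 1250 kN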